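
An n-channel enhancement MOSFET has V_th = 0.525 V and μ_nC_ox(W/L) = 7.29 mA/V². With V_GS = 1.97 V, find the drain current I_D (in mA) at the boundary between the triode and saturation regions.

At the boundary V_DS = V_ov = V_GS − V_th = 1.97 − 0.525 = 1.44 V.
I_D = ½ k_n V_ov² = 0.5 × 7.29 × 1.44² = 7.61 mA.

I_D = 7.61 mA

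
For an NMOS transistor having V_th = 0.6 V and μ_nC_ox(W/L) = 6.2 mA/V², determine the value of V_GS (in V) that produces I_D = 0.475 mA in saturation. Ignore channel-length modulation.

In saturation I_D = ½ k_n (V_GS − V_th)², so V_GS − V_th = √(2 I_D / k_n) = √(2 × 0.475 / 6.2) = 0.391 V.
V_GS = 0.6 + 0.391 = 0.991 V.

V_GS = 0.991 V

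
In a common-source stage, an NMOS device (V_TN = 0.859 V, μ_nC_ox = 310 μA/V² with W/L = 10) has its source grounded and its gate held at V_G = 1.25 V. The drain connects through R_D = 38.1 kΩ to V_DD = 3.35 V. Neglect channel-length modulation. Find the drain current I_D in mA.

V_GS = V_G = 1.25 V, so V_ov = 1.25 − 0.859 = 0.391 V.
k_n = μ_nC_ox · (W/L) = 3.1 mA/V².
Assume saturation: I_D = ½ k_n V_ov² = 0.5 × 3.1 × 0.391² = 0.237 mA, giving V_DS = V_DD − I_D R_D = 3.35 − 0.237 × 38.1 = -5.68 V.
But -5.68 V < V_ov = 0.391 V, so the device is actually in triode.
In triode I_D = k_n[V_ov V_DS − ½ V_DS²] and I_D = (V_DD − V_DS)/R_D. Equating: 59.1 V_DS² − 47.18 V_DS + 3.35 = 0, giving V_DS = 0.0788 V (the root below V_ov).
I_D = (3.35 − 0.0788) / 38.1 = 0.0859 mA.

I_D = 0.0859 mA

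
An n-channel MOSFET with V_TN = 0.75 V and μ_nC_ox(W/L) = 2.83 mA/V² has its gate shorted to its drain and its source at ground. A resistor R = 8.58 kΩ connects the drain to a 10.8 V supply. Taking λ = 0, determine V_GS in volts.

V_GS = 1.62 V

With gate tied to drain, V_GS = V_DS ≥ V_GS − V_TN, so the device is in saturation.
KCL at the drain: ½ k_n (V_GS − V_TN)² = (V_DD − V_GS)/R.
Let x = V_GS − 0.75. Then 12.1 x² + x − 10.05 = 0, giving x = 0.87 V (positive root), so V_GS = 1.62 V.
I_D = (V_DD − V_GS)/R = (10.8 − 1.62) / 8.58 = 1.07 mA.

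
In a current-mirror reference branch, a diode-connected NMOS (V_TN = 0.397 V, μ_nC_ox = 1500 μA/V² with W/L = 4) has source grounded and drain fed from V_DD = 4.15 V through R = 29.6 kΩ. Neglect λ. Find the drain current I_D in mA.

With gate tied to drain, V_GS = V_DS ≥ V_GS − V_TN, so the device is in saturation.
k_n = μ_nC_ox · (W/L) = 6 mA/V².
KCL at the drain: ½ k_n (V_GS − V_TN)² = (V_DD − V_GS)/R.
Let x = V_GS − 0.397. Then 88.8 x² + x − 3.753 = 0, giving x = 0.2 V (positive root), so V_GS = 0.597 V.
I_D = (V_DD − V_GS)/R = (4.15 − 0.597) / 29.6 = 0.12 mA.

I_D = 0.120 mA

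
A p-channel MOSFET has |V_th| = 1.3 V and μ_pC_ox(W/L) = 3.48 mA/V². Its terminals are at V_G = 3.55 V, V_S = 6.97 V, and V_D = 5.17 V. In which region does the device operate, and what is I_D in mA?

V_SG = V_S − V_G = 6.97 − 3.55 = 3.42 V; V_SD = V_S − V_D = 6.97 − 5.17 = 1.8 V.
V_ov = V_SG − |V_th| = 3.42 − 1.3 = 2.12 V.
Since V_SD = 1.8 V < V_ov = 2.12 V, the device is in the triode region.
I_D = k_p [V_ov · V_SD − ½ V_SD²] = 3.48 × [2.12 × 1.8 − 0.5 × 1.8²] = 7.64 mA.

Triode; I_D = 7.64 mA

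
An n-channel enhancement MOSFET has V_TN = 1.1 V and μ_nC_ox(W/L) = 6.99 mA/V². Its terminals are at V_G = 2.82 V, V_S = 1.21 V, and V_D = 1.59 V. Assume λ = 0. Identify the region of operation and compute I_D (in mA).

Triode; I_D = 0.850 mA

V_GS = V_G − V_S = 2.82 − 1.21 = 1.61 V; V_DS = V_D − V_S = 1.59 − 1.21 = 0.38 V.
V_ov = V_GS − V_TN = 1.61 − 1.1 = 0.51 V.
Since V_DS = 0.38 V < V_ov = 0.51 V, the device is in the triode region.
I_D = k_n [V_ov · V_DS − ½ V_DS²] = 6.99 × [0.51 × 0.38 − 0.5 × 0.38²] = 0.85 mA.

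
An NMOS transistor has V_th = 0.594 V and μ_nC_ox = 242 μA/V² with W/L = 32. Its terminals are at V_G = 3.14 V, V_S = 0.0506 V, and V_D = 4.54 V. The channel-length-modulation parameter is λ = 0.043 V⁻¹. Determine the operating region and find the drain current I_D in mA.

V_GS = V_G − V_S = 3.14 − 0.0506 = 3.09 V; V_DS = V_D − V_S = 4.54 − 0.0506 = 4.49 V.
k_n = μ_nC_ox · (W/L) = 7.744 mA/V².
V_ov = V_GS − V_th = 3.09 − 0.594 = 2.5 V.
Since V_DS = 4.49 V ≥ V_ov = 2.5 V, the device is in saturation.
I_D = ½ k_n V_ov² (1 + λ V_DS) = 0.5 × 7.744 × 2.5² × (1 + 0.043 × 4.49) = 28.8 mA.

Saturation; I_D = 28.8 mA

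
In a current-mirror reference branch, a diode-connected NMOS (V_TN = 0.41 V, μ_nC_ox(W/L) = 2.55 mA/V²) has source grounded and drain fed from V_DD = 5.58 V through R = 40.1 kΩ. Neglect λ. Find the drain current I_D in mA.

With gate tied to drain, V_GS = V_DS ≥ V_GS − V_TN, so the device is in saturation.
KCL at the drain: ½ k_n (V_GS − V_TN)² = (V_DD − V_GS)/R.
Let x = V_GS − 0.41. Then 51.1 x² + x − 5.17 = 0, giving x = 0.308 V (positive root), so V_GS = 0.718 V.
I_D = (V_DD − V_GS)/R = (5.58 − 0.718) / 40.1 = 0.121 mA.

I_D = 0.121 mA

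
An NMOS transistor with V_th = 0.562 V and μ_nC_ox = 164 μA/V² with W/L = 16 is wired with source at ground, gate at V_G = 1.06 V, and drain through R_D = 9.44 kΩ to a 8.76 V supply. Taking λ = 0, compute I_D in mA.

I_D = 0.325 mA

V_GS = V_G = 1.06 V, so V_ov = 1.06 − 0.562 = 0.498 V.
k_n = μ_nC_ox · (W/L) = 2.624 mA/V².
Assume saturation: I_D = ½ k_n V_ov² = 0.5 × 2.624 × 0.498² = 0.325 mA, giving V_DS = V_DD − I_D R_D = 8.76 − 0.325 × 9.44 = 5.69 V.
V_DS = 5.69 V ≥ V_ov = 0.498 V, confirming saturation.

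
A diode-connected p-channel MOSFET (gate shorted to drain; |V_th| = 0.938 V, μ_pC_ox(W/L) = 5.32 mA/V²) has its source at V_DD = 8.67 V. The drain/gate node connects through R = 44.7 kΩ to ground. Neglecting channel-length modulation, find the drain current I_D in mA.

With gate tied to drain, V_SG = V_SD ≥ V_SG − |V_th|, so the device is in saturation.
KCL at the drain: ½ k_p (V_SG − |V_th|)² = (V_DD − V_SG)/R.
Let x = V_SG − 0.938. Then 119 x² + x − 7.732 = 0, giving x = 0.251 V (positive root), so V_SG = 1.19 V.
I_D = (V_DD − V_SG)/R = (8.67 − 1.19) / 44.7 = 0.167 mA.

I_D = 0.167 mA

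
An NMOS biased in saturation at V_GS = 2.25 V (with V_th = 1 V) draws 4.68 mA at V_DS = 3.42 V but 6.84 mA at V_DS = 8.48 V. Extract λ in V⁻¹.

λ = 0.133 V⁻¹

With V_GS fixed, I_D ∝ (1 + λ V_DS) in saturation, so I_D2/I_D1 = (1 + λ V_DS2)/(1 + λ V_DS1).
6.84/4.68 = 1.462 = (1 + 8.48 λ)/(1 + 3.42 λ).
Solving: λ (I_D1 V_DS2 − I_D2 V_DS1) = I_D2 − I_D1, so λ = (6.84 − 4.68) / (4.68 × 8.48 − 6.84 × 3.42) = 2.16 / 16.3 = 0.133 V⁻¹.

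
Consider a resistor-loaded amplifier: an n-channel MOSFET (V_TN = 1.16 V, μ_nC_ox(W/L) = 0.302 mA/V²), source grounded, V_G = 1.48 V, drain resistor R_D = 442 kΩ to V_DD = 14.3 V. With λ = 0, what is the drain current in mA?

V_GS = V_G = 1.48 V, so V_ov = 1.48 − 1.16 = 0.32 V.
Assume saturation: I_D = ½ k_n V_ov² = 0.5 × 0.302 × 0.32² = 0.0155 mA, giving V_DS = V_DD − I_D R_D = 14.3 − 0.0155 × 442 = 7.47 V.
V_DS = 7.47 V ≥ V_ov = 0.32 V, confirming saturation.

I_D = 0.0155 mA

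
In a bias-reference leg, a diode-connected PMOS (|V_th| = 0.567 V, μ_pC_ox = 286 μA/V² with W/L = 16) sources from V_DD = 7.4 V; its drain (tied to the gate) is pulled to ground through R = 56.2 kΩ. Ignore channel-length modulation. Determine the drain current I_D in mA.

I_D = 0.118 mA

With gate tied to drain, V_SG = V_SD ≥ V_SG − |V_th|, so the device is in saturation.
k_p = μ_pC_ox · (W/L) = 4.576 mA/V².
KCL at the drain: ½ k_p (V_SG − |V_th|)² = (V_DD − V_SG)/R.
Let x = V_SG − 0.567. Then 129 x² + x − 6.833 = 0, giving x = 0.227 V (positive root), so V_SG = 0.794 V.
I_D = (V_DD − V_SG)/R = (7.4 − 0.794) / 56.2 = 0.118 mA.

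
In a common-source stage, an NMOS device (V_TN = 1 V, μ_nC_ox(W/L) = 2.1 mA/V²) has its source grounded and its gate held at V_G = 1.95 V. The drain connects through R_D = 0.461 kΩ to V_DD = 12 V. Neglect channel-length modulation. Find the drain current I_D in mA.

I_D = 0.948 mA

V_GS = V_G = 1.95 V, so V_ov = 1.95 − 1 = 0.95 V.
Assume saturation: I_D = ½ k_n V_ov² = 0.5 × 2.1 × 0.95² = 0.948 mA, giving V_DS = V_DD − I_D R_D = 12 − 0.948 × 0.461 = 11.6 V.
V_DS = 11.6 V ≥ V_ov = 0.95 V, confirming saturation.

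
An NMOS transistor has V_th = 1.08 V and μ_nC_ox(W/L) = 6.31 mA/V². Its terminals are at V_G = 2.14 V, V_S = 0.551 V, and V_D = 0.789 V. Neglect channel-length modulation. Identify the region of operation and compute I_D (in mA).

V_GS = V_G − V_S = 2.14 − 0.551 = 1.59 V; V_DS = V_D − V_S = 0.789 − 0.551 = 0.238 V.
V_ov = V_GS − V_th = 1.59 − 1.08 = 0.509 V.
Since V_DS = 0.238 V < V_ov = 0.509 V, the device is in the triode region.
I_D = k_n [V_ov · V_DS − ½ V_DS²] = 6.31 × [0.509 × 0.238 − 0.5 × 0.238²] = 0.586 mA.

Triode; I_D = 0.586 mA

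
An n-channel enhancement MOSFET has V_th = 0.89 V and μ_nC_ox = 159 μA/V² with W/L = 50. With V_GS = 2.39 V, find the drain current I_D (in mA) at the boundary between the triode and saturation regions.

At the boundary V_DS = V_ov = V_GS − V_th = 2.39 − 0.89 = 1.5 V.
k_n = μ_nC_ox · (W/L) = 7.95 mA/V².
I_D = ½ k_n V_ov² = 0.5 × 7.95 × 1.5² = 8.94 mA.

I_D = 8.94 mA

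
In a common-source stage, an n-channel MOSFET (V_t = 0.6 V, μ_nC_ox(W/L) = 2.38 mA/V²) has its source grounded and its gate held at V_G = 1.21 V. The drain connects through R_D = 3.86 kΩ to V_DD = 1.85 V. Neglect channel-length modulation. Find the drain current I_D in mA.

I_D = 0.381 mA

V_GS = V_G = 1.21 V, so V_ov = 1.21 − 0.6 = 0.61 V.
Assume saturation: I_D = ½ k_n V_ov² = 0.5 × 2.38 × 0.61² = 0.443 mA, giving V_DS = V_DD − I_D R_D = 1.85 − 0.443 × 3.86 = 0.141 V.
But 0.141 V < V_ov = 0.61 V, so the device is actually in triode.
In triode I_D = k_n[V_ov V_DS − ½ V_DS²] and I_D = (V_DD − V_DS)/R_D. Equating: 4.59 V_DS² − 6.604 V_DS + 1.85 = 0, giving V_DS = 0.381 V (the root below V_ov).
I_D = (1.85 − 0.381) / 3.86 = 0.381 mA.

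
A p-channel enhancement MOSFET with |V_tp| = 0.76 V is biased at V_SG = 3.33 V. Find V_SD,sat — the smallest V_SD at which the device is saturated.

V_SD,sat = 2.57 V

The boundary between triode and saturation is V_SD = V_SG − |V_tp| = V_ov.
V_ov = 3.33 − 0.76 = 2.57 V.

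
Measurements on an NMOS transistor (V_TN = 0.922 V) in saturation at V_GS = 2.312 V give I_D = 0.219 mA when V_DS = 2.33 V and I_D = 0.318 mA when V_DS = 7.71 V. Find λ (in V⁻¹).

λ = 0.104 V⁻¹

With V_GS fixed, I_D ∝ (1 + λ V_DS) in saturation, so I_D2/I_D1 = (1 + λ V_DS2)/(1 + λ V_DS1).
0.318/0.219 = 1.452 = (1 + 7.71 λ)/(1 + 2.33 λ).
Solving: λ (I_D1 V_DS2 − I_D2 V_DS1) = I_D2 − I_D1, so λ = (0.318 − 0.219) / (0.219 × 7.71 − 0.318 × 2.33) = 0.099 / 0.948 = 0.104 V⁻¹.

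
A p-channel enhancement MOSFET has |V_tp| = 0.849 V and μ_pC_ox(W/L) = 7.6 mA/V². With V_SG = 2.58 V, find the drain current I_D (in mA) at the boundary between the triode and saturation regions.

I_D = 11.4 mA

At the boundary V_SD = V_ov = V_SG − |V_tp| = 2.58 − 0.849 = 1.73 V.
I_D = ½ k_p V_ov² = 0.5 × 7.6 × 1.73² = 11.4 mA.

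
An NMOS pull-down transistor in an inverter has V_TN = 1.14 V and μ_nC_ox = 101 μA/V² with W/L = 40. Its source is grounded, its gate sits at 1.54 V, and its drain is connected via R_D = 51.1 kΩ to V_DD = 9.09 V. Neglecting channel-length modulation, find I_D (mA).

V_GS = V_G = 1.54 V, so V_ov = 1.54 − 1.14 = 0.4 V.
k_n = μ_nC_ox · (W/L) = 4.04 mA/V².
Assume saturation: I_D = ½ k_n V_ov² = 0.5 × 4.04 × 0.4² = 0.323 mA, giving V_DS = V_DD − I_D R_D = 9.09 − 0.323 × 51.1 = -7.43 V.
But -7.43 V < V_ov = 0.4 V, so the device is actually in triode.
In triode I_D = k_n[V_ov V_DS − ½ V_DS²] and I_D = (V_DD − V_DS)/R_D. Equating: 103 V_DS² − 83.58 V_DS + 9.09 = 0, giving V_DS = 0.129 V (the root below V_ov).
I_D = (9.09 − 0.129) / 51.1 = 0.175 mA.

I_D = 0.175 mA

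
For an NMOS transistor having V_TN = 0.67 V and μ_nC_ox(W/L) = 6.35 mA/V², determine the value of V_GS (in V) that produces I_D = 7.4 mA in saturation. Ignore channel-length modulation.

In saturation I_D = ½ k_n (V_GS − V_TN)², so V_GS − V_TN = √(2 I_D / k_n) = √(2 × 7.4 / 6.35) = 1.53 V.
V_GS = 0.67 + 1.53 = 2.2 V.

V_GS = 2.20 V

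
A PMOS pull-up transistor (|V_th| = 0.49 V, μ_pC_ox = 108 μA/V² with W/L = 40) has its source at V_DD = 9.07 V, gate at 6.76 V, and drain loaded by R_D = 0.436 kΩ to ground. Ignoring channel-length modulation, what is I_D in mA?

V_SG = V_DD − V_G = 9.07 − 6.76 = 2.31 V, so V_ov = 2.31 − 0.49 = 1.82 V.
k_p = μ_pC_ox · (W/L) = 4.32 mA/V².
Assume saturation: I_D = ½ k_p V_ov² = 0.5 × 4.32 × 1.82² = 7.15 mA, giving V_SD = V_DD − I_D R_D = 9.07 − 7.15 × 0.436 = 5.95 V.
V_SD = 5.95 V ≥ V_ov = 1.82 V, confirming saturation.

I_D = 7.15 mA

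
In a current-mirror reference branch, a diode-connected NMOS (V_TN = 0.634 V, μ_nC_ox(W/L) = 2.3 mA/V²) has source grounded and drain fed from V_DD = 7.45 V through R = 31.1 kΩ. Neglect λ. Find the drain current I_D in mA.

I_D = 0.206 mA

With gate tied to drain, V_GS = V_DS ≥ V_GS − V_TN, so the device is in saturation.
KCL at the drain: ½ k_n (V_GS − V_TN)² = (V_DD − V_GS)/R.
Let x = V_GS − 0.634. Then 35.8 x² + x − 6.816 = 0, giving x = 0.423 V (positive root), so V_GS = 1.06 V.
I_D = (V_DD − V_GS)/R = (7.45 − 1.06) / 31.1 = 0.206 mA.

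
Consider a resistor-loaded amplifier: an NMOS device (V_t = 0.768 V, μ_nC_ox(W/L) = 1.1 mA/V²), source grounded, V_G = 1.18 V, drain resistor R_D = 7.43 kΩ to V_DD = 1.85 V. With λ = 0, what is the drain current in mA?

V_GS = V_G = 1.18 V, so V_ov = 1.18 − 0.768 = 0.412 V.
Assume saturation: I_D = ½ k_n V_ov² = 0.5 × 1.1 × 0.412² = 0.0934 mA, giving V_DS = V_DD − I_D R_D = 1.85 − 0.0934 × 7.43 = 1.16 V.
V_DS = 1.16 V ≥ V_ov = 0.412 V, confirming saturation.

I_D = 0.0934 mA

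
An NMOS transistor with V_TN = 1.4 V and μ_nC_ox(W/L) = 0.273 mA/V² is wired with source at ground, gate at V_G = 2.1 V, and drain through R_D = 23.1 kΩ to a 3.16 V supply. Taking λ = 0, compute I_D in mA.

V_GS = V_G = 2.1 V, so V_ov = 2.1 − 1.4 = 0.7 V.
Assume saturation: I_D = ½ k_n V_ov² = 0.5 × 0.273 × 0.7² = 0.0669 mA, giving V_DS = V_DD − I_D R_D = 3.16 − 0.0669 × 23.1 = 1.61 V.
V_DS = 1.61 V ≥ V_ov = 0.7 V, confirming saturation.

I_D = 0.0669 mA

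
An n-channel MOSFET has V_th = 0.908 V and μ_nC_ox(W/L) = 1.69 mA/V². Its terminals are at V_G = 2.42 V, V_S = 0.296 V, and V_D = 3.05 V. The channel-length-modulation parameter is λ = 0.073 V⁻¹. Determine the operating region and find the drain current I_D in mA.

V_GS = V_G − V_S = 2.42 − 0.296 = 2.12 V; V_DS = V_D − V_S = 3.05 − 0.296 = 2.75 V.
V_ov = V_GS − V_th = 2.12 − 0.908 = 1.22 V.
Since V_DS = 2.75 V ≥ V_ov = 1.22 V, the device is in saturation.
I_D = ½ k_n V_ov² (1 + λ V_DS) = 0.5 × 1.69 × 1.22² × (1 + 0.073 × 2.75) = 1.5 mA.

Saturation; I_D = 1.50 mA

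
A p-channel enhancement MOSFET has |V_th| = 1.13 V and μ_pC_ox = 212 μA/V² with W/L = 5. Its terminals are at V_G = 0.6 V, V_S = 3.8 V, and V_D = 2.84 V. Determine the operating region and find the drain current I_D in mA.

Triode; I_D = 1.62 mA

V_SG = V_S − V_G = 3.8 − 0.6 = 3.2 V; V_SD = V_S − V_D = 3.8 − 2.84 = 0.96 V.
k_p = μ_pC_ox · (W/L) = 1.06 mA/V².
V_ov = V_SG − |V_th| = 3.2 − 1.13 = 2.07 V.
Since V_SD = 0.96 V < V_ov = 2.07 V, the device is in the triode region.
I_D = k_p [V_ov · V_SD − ½ V_SD²] = 1.06 × [2.07 × 0.96 − 0.5 × 0.96²] = 1.62 mA.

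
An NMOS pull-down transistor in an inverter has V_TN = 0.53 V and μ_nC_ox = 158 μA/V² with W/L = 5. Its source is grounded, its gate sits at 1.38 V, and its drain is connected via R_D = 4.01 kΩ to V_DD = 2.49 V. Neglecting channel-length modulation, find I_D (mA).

I_D = 0.285 mA

V_GS = V_G = 1.38 V, so V_ov = 1.38 − 0.53 = 0.85 V.
k_n = μ_nC_ox · (W/L) = 0.79 mA/V².
Assume saturation: I_D = ½ k_n V_ov² = 0.5 × 0.79 × 0.85² = 0.285 mA, giving V_DS = V_DD − I_D R_D = 2.49 − 0.285 × 4.01 = 1.35 V.
V_DS = 1.35 V ≥ V_ov = 0.85 V, confirming saturation.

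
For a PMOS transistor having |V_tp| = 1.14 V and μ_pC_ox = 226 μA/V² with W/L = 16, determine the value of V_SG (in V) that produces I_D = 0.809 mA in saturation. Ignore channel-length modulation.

V_SG = 1.81 V

k_p = μ_pC_ox · (W/L) = 3.616 mA/V².
In saturation I_D = ½ k_p (V_SG − |V_tp|)², so V_SG − |V_tp| = √(2 I_D / k_p) = √(2 × 0.809 / 3.616) = 0.669 V.
V_SG = 1.14 + 0.669 = 1.81 V.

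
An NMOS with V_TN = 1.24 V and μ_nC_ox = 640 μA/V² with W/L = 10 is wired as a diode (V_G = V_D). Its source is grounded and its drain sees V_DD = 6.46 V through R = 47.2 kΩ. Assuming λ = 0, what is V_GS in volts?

V_GS = 1.42 V

With gate tied to drain, V_GS = V_DS ≥ V_GS − V_TN, so the device is in saturation.
k_n = μ_nC_ox · (W/L) = 6.4 mA/V².
KCL at the drain: ½ k_n (V_GS − V_TN)² = (V_DD − V_GS)/R.
Let x = V_GS − 1.24. Then 151 x² + x − 5.22 = 0, giving x = 0.183 V (positive root), so V_GS = 1.42 V.
I_D = (V_DD − V_GS)/R = (6.46 − 1.42) / 47.2 = 0.107 mA.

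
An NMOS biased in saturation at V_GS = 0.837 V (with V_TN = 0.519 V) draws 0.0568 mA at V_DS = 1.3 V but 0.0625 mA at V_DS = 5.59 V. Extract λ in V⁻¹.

λ = 0.0241 V⁻¹

With V_GS fixed, I_D ∝ (1 + λ V_DS) in saturation, so I_D2/I_D1 = (1 + λ V_DS2)/(1 + λ V_DS1).
0.0625/0.0568 = 1.1 = (1 + 5.59 λ)/(1 + 1.3 λ).
Solving: λ (I_D1 V_DS2 − I_D2 V_DS1) = I_D2 − I_D1, so λ = (0.0625 − 0.0568) / (0.0568 × 5.59 − 0.0625 × 1.3) = 0.0057 / 0.236 = 0.0241 V⁻¹.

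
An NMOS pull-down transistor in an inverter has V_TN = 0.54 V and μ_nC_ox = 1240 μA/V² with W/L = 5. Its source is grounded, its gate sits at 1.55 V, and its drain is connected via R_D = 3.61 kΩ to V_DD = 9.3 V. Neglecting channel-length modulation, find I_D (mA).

I_D = 2.43 mA

V_GS = V_G = 1.55 V, so V_ov = 1.55 − 0.54 = 1.01 V.
k_n = μ_nC_ox · (W/L) = 6.2 mA/V².
Assume saturation: I_D = ½ k_n V_ov² = 0.5 × 6.2 × 1.01² = 3.16 mA, giving V_DS = V_DD − I_D R_D = 9.3 − 3.16 × 3.61 = -2.12 V.
But -2.12 V < V_ov = 1.01 V, so the device is actually in triode.
In triode I_D = k_n[V_ov V_DS − ½ V_DS²] and I_D = (V_DD − V_DS)/R_D. Equating: 11.2 V_DS² − 23.61 V_DS + 9.3 = 0, giving V_DS = 0.524 V (the root below V_ov).
I_D = (9.3 − 0.524) / 3.61 = 2.43 mA.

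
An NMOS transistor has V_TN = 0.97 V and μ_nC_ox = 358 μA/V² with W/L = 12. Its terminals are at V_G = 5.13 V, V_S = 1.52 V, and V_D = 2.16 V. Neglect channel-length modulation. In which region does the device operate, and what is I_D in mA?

Triode; I_D = 6.38 mA

V_GS = V_G − V_S = 5.13 − 1.52 = 3.61 V; V_DS = V_D − V_S = 2.16 − 1.52 = 0.64 V.
k_n = μ_nC_ox · (W/L) = 4.296 mA/V².
V_ov = V_GS − V_TN = 3.61 − 0.97 = 2.64 V.
Since V_DS = 0.64 V < V_ov = 2.64 V, the device is in the triode region.
I_D = k_n [V_ov · V_DS − ½ V_DS²] = 4.296 × [2.64 × 0.64 − 0.5 × 0.64²] = 6.38 mA.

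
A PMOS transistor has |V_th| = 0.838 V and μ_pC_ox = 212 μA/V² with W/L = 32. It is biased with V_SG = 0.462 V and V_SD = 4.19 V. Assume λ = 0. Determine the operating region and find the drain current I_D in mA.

V_SG = 0.462 V < |V_th| = 0.838 V, so the transistor is in cutoff.

Cutoff; I_D = 0 mA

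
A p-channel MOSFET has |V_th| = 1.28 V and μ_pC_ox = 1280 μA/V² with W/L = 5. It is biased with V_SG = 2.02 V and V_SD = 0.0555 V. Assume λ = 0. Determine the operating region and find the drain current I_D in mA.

k_p = μ_pC_ox · (W/L) = 6.4 mA/V².
V_ov = V_SG − |V_th| = 2.02 − 1.28 = 0.74 V.
Since V_SD = 0.0555 V < V_ov = 0.74 V, the device is in the triode region.
I_D = k_p [V_ov · V_SD − ½ V_SD²] = 6.4 × [0.74 × 0.0555 − 0.5 × 0.0555²] = 0.253 mA.

Triode; I_D = 0.253 mA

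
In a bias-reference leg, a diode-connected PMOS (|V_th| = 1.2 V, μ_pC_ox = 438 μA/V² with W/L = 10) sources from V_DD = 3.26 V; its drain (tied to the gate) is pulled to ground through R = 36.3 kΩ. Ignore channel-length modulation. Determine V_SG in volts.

V_SG = 1.35 V

With gate tied to drain, V_SG = V_SD ≥ V_SG − |V_th|, so the device is in saturation.
k_p = μ_pC_ox · (W/L) = 4.38 mA/V².
KCL at the drain: ½ k_p (V_SG − |V_th|)² = (V_DD − V_SG)/R.
Let x = V_SG − 1.2. Then 79.5 x² + x − 2.06 = 0, giving x = 0.155 V (positive root), so V_SG = 1.35 V.
I_D = (V_DD − V_SG)/R = (3.26 − 1.35) / 36.3 = 0.0525 mA.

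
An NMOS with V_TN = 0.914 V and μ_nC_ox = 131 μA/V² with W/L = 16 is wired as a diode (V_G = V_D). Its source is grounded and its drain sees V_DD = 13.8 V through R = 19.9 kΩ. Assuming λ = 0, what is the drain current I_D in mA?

With gate tied to drain, V_GS = V_DS ≥ V_GS − V_TN, so the device is in saturation.
k_n = μ_nC_ox · (W/L) = 2.096 mA/V².
KCL at the drain: ½ k_n (V_GS − V_TN)² = (V_DD − V_GS)/R.
Let x = V_GS − 0.914. Then 20.9 x² + x − 12.89 = 0, giving x = 0.762 V (positive root), so V_GS = 1.68 V.
I_D = (V_DD − V_GS)/R = (13.8 − 1.68) / 19.9 = 0.609 mA.

I_D = 0.609 mA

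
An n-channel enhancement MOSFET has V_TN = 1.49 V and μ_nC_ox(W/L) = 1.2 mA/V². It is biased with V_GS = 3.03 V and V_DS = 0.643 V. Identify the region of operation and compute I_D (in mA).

V_ov = V_GS − V_TN = 3.03 − 1.49 = 1.54 V.
Since V_DS = 0.643 V < V_ov = 1.54 V, the device is in the triode region.
I_D = k_n [V_ov · V_DS − ½ V_DS²] = 1.2 × [1.54 × 0.643 − 0.5 × 0.643²] = 0.94 mA.

Triode; I_D = 0.940 mA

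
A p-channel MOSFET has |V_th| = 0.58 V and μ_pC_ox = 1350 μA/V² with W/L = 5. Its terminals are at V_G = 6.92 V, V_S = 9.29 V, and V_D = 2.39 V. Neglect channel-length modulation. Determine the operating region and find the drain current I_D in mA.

Saturation; I_D = 10.8 mA

V_SG = V_S − V_G = 9.29 − 6.92 = 2.37 V; V_SD = V_S − V_D = 9.29 − 2.39 = 6.9 V.
k_p = μ_pC_ox · (W/L) = 6.75 mA/V².
V_ov = V_SG − |V_th| = 2.37 − 0.58 = 1.79 V.
Since V_SD = 6.9 V ≥ V_ov = 1.79 V, the device is in saturation.
I_D = ½ k_p V_ov² = 0.5 × 6.75 × 1.79² = 10.8 mA.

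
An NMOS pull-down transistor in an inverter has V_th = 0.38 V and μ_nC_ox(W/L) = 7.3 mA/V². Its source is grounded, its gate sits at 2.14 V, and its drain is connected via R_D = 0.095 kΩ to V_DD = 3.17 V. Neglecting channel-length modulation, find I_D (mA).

I_D = 11.3 mA

V_GS = V_G = 2.14 V, so V_ov = 2.14 − 0.38 = 1.76 V.
Assume saturation: I_D = ½ k_n V_ov² = 0.5 × 7.3 × 1.76² = 11.3 mA, giving V_DS = V_DD − I_D R_D = 3.17 − 11.3 × 0.095 = 2.1 V.
V_DS = 2.1 V ≥ V_ov = 1.76 V, confirming saturation.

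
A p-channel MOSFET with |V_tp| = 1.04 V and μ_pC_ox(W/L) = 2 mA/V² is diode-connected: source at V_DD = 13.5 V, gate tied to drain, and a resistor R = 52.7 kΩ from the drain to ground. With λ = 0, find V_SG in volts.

V_SG = 1.52 V

With gate tied to drain, V_SG = V_SD ≥ V_SG − |V_tp|, so the device is in saturation.
KCL at the drain: ½ k_p (V_SG − |V_tp|)² = (V_DD − V_SG)/R.
Let x = V_SG − 1.04. Then 52.7 x² + x − 12.46 = 0, giving x = 0.477 V (positive root), so V_SG = 1.52 V.
I_D = (V_DD − V_SG)/R = (13.5 − 1.52) / 52.7 = 0.227 mA.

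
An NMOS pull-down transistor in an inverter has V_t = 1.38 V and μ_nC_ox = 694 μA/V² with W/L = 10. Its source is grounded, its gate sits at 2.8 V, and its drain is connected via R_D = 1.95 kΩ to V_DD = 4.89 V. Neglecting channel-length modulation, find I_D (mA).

I_D = 2.37 mA

V_GS = V_G = 2.8 V, so V_ov = 2.8 − 1.38 = 1.42 V.
k_n = μ_nC_ox · (W/L) = 6.94 mA/V².
Assume saturation: I_D = ½ k_n V_ov² = 0.5 × 6.94 × 1.42² = 7 mA, giving V_DS = V_DD − I_D R_D = 4.89 − 7 × 1.95 = -8.75 V.
But -8.75 V < V_ov = 1.42 V, so the device is actually in triode.
In triode I_D = k_n[V_ov V_DS − ½ V_DS²] and I_D = (V_DD − V_DS)/R_D. Equating: 6.77 V_DS² − 20.22 V_DS + 4.89 = 0, giving V_DS = 0.265 V (the root below V_ov).
I_D = (4.89 − 0.265) / 1.95 = 2.37 mA.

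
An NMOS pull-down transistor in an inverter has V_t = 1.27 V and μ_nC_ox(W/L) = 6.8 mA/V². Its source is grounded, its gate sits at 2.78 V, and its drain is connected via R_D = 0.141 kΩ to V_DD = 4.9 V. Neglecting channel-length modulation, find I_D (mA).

I_D = 7.75 mA

V_GS = V_G = 2.78 V, so V_ov = 2.78 − 1.27 = 1.51 V.
Assume saturation: I_D = ½ k_n V_ov² = 0.5 × 6.8 × 1.51² = 7.75 mA, giving V_DS = V_DD − I_D R_D = 4.9 − 7.75 × 0.141 = 3.81 V.
V_DS = 3.81 V ≥ V_ov = 1.51 V, confirming saturation.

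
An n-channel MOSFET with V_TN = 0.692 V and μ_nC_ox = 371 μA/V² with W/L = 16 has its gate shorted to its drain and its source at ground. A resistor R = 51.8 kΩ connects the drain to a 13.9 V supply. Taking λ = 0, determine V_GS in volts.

V_GS = 0.982 V

With gate tied to drain, V_GS = V_DS ≥ V_GS − V_TN, so the device is in saturation.
k_n = μ_nC_ox · (W/L) = 5.936 mA/V².
KCL at the drain: ½ k_n (V_GS − V_TN)² = (V_DD − V_GS)/R.
Let x = V_GS − 0.692. Then 154 x² + x − 13.21 = 0, giving x = 0.29 V (positive root), so V_GS = 0.982 V.
I_D = (V_DD − V_GS)/R = (13.9 − 0.982) / 51.8 = 0.249 mA.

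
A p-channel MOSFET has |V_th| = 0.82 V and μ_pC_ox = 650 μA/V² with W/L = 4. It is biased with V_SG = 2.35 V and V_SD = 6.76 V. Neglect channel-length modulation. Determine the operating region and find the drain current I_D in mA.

k_p = μ_pC_ox · (W/L) = 2.6 mA/V².
V_ov = V_SG − |V_th| = 2.35 − 0.82 = 1.53 V.
Since V_SD = 6.76 V ≥ V_ov = 1.53 V, the device is in saturation.
I_D = ½ k_p V_ov² = 0.5 × 2.6 × 1.53² = 3.04 mA.

Saturation; I_D = 3.04 mA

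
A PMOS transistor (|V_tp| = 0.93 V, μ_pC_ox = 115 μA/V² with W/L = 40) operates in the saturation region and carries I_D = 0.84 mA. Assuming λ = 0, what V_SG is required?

V_SG = 1.53 V

k_p = μ_pC_ox · (W/L) = 4.6 mA/V².
In saturation I_D = ½ k_p (V_SG − |V_tp|)², so V_SG − |V_tp| = √(2 I_D / k_p) = √(2 × 0.84 / 4.6) = 0.604 V.
V_SG = 0.93 + 0.604 = 1.53 V.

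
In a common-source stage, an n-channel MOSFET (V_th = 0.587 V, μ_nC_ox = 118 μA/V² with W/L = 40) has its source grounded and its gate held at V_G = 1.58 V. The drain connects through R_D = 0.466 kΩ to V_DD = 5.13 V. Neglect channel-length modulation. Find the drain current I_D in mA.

I_D = 2.33 mA

V_GS = V_G = 1.58 V, so V_ov = 1.58 − 0.587 = 0.993 V.
k_n = μ_nC_ox · (W/L) = 4.72 mA/V².
Assume saturation: I_D = ½ k_n V_ov² = 0.5 × 4.72 × 0.993² = 2.33 mA, giving V_DS = V_DD − I_D R_D = 5.13 − 2.33 × 0.466 = 4.05 V.
V_DS = 4.05 V ≥ V_ov = 0.993 V, confirming saturation.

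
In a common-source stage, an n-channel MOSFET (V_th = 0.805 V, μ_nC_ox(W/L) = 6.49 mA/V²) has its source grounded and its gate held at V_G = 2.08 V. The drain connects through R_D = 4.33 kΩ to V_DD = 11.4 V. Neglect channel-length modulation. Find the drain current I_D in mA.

I_D = 2.55 mA

V_GS = V_G = 2.08 V, so V_ov = 2.08 − 0.805 = 1.27 V.
Assume saturation: I_D = ½ k_n V_ov² = 0.5 × 6.49 × 1.27² = 5.28 mA, giving V_DS = V_DD − I_D R_D = 11.4 − 5.28 × 4.33 = -11.4 V.
But -11.4 V < V_ov = 1.27 V, so the device is actually in triode.
In triode I_D = k_n[V_ov V_DS − ½ V_DS²] and I_D = (V_DD − V_DS)/R_D. Equating: 14.1 V_DS² − 36.83 V_DS + 11.4 = 0, giving V_DS = 0.359 V (the root below V_ov).
I_D = (11.4 − 0.359) / 4.33 = 2.55 mA.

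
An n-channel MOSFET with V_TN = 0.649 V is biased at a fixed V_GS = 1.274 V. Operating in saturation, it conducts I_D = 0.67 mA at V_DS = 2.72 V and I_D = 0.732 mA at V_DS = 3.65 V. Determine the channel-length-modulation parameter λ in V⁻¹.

λ = 0.136 V⁻¹

With V_GS fixed, I_D ∝ (1 + λ V_DS) in saturation, so I_D2/I_D1 = (1 + λ V_DS2)/(1 + λ V_DS1).
0.732/0.67 = 1.093 = (1 + 3.65 λ)/(1 + 2.72 λ).
Solving: λ (I_D1 V_DS2 − I_D2 V_DS1) = I_D2 − I_D1, so λ = (0.732 − 0.67) / (0.67 × 3.65 − 0.732 × 2.72) = 0.062 / 0.454 = 0.136 V⁻¹.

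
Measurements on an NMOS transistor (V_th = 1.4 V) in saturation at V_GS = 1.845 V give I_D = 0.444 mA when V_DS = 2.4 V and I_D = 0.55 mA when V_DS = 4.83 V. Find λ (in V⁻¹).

With V_GS fixed, I_D ∝ (1 + λ V_DS) in saturation, so I_D2/I_D1 = (1 + λ V_DS2)/(1 + λ V_DS1).
0.55/0.444 = 1.239 = (1 + 4.83 λ)/(1 + 2.4 λ).
Solving: λ (I_D1 V_DS2 − I_D2 V_DS1) = I_D2 − I_D1, so λ = (0.55 − 0.444) / (0.444 × 4.83 − 0.55 × 2.4) = 0.106 / 0.825 = 0.129 V⁻¹.

λ = 0.129 V⁻¹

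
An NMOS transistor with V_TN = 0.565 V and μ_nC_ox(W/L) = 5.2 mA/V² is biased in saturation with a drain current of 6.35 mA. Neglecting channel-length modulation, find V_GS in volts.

In saturation I_D = ½ k_n (V_GS − V_TN)², so V_GS − V_TN = √(2 I_D / k_n) = √(2 × 6.35 / 5.2) = 1.56 V.
V_GS = 0.565 + 1.56 = 2.13 V.

V_GS = 2.13 V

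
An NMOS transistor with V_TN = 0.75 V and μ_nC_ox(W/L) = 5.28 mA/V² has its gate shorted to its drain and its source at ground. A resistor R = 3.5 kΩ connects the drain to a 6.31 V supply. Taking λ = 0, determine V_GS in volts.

With gate tied to drain, V_GS = V_DS ≥ V_GS − V_TN, so the device is in saturation.
KCL at the drain: ½ k_n (V_GS − V_TN)² = (V_DD − V_GS)/R.
Let x = V_GS − 0.75. Then 9.24 x² + x − 5.56 = 0, giving x = 0.723 V (positive root), so V_GS = 1.47 V.
I_D = (V_DD − V_GS)/R = (6.31 − 1.47) / 3.5 = 1.38 mA.

V_GS = 1.47 V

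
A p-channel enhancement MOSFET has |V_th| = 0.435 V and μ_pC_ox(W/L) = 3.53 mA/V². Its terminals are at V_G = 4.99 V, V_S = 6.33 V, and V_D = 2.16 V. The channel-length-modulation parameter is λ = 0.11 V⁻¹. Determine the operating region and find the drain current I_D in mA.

V_SG = V_S − V_G = 6.33 − 4.99 = 1.34 V; V_SD = V_S − V_D = 6.33 − 2.16 = 4.17 V.
V_ov = V_SG − |V_th| = 1.34 − 0.435 = 0.905 V.
Since V_SD = 4.17 V ≥ V_ov = 0.905 V, the device is in saturation.
I_D = ½ k_p V_ov² (1 + λ V_SD) = 0.5 × 3.53 × 0.905² × (1 + 0.11 × 4.17) = 2.11 mA.

Saturation; I_D = 2.11 mA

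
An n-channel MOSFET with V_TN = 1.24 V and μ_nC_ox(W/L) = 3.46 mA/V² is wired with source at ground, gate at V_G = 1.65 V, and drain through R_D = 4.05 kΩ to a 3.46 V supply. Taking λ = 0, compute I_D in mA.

I_D = 0.291 mA

V_GS = V_G = 1.65 V, so V_ov = 1.65 − 1.24 = 0.41 V.
Assume saturation: I_D = ½ k_n V_ov² = 0.5 × 3.46 × 0.41² = 0.291 mA, giving V_DS = V_DD − I_D R_D = 3.46 − 0.291 × 4.05 = 2.28 V.
V_DS = 2.28 V ≥ V_ov = 0.41 V, confirming saturation.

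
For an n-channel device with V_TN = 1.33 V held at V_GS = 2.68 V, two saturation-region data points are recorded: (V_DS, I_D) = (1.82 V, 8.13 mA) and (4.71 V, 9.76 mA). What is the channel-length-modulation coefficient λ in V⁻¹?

λ = 0.0794 V⁻¹

With V_GS fixed, I_D ∝ (1 + λ V_DS) in saturation, so I_D2/I_D1 = (1 + λ V_DS2)/(1 + λ V_DS1).
9.76/8.13 = 1.2 = (1 + 4.71 λ)/(1 + 1.82 λ).
Solving: λ (I_D1 V_DS2 − I_D2 V_DS1) = I_D2 − I_D1, so λ = (9.76 − 8.13) / (8.13 × 4.71 − 9.76 × 1.82) = 1.63 / 20.5 = 0.0794 V⁻¹.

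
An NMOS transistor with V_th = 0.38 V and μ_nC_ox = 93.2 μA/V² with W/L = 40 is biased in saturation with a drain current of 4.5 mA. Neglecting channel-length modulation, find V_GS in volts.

V_GS = 1.93 V

k_n = μ_nC_ox · (W/L) = 3.728 mA/V².
In saturation I_D = ½ k_n (V_GS − V_th)², so V_GS − V_th = √(2 I_D / k_n) = √(2 × 4.5 / 3.728) = 1.55 V.
V_GS = 0.38 + 1.55 = 1.93 V.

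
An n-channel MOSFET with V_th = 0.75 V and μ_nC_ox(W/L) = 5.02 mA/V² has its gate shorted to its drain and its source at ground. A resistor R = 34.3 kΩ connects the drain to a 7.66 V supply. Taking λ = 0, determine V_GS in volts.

With gate tied to drain, V_GS = V_DS ≥ V_GS − V_th, so the device is in saturation.
KCL at the drain: ½ k_n (V_GS − V_th)² = (V_DD − V_GS)/R.
Let x = V_GS − 0.75. Then 86.1 x² + x − 6.91 = 0, giving x = 0.278 V (positive root), so V_GS = 1.03 V.
I_D = (V_DD − V_GS)/R = (7.66 − 1.03) / 34.3 = 0.193 mA.

V_GS = 1.03 V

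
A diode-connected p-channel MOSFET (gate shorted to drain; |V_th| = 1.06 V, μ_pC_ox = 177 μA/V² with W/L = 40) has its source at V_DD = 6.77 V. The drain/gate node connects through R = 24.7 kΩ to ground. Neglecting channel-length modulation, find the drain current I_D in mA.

With gate tied to drain, V_SG = V_SD ≥ V_SG − |V_th|, so the device is in saturation.
k_p = μ_pC_ox · (W/L) = 7.08 mA/V².
KCL at the drain: ½ k_p (V_SG − |V_th|)² = (V_DD − V_SG)/R.
Let x = V_SG − 1.06. Then 87.4 x² + x − 5.71 = 0, giving x = 0.25 V (positive root), so V_SG = 1.31 V.
I_D = (V_DD − V_SG)/R = (6.77 − 1.31) / 24.7 = 0.221 mA.

I_D = 0.221 mA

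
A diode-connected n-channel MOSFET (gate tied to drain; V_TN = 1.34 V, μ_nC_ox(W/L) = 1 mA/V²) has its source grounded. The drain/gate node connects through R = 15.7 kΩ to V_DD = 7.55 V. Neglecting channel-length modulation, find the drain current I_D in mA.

I_D = 0.343 mA

With gate tied to drain, V_GS = V_DS ≥ V_GS − V_TN, so the device is in saturation.
KCL at the drain: ½ k_n (V_GS − V_TN)² = (V_DD − V_GS)/R.
Let x = V_GS − 1.34. Then 7.85 x² + x − 6.21 = 0, giving x = 0.828 V (positive root), so V_GS = 2.17 V.
I_D = (V_DD − V_GS)/R = (7.55 − 2.17) / 15.7 = 0.343 mA.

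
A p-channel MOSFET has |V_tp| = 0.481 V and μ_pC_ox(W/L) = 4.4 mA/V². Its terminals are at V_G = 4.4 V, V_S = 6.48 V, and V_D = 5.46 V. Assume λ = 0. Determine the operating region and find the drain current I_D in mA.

Triode; I_D = 4.89 mA

V_SG = V_S − V_G = 6.48 − 4.4 = 2.08 V; V_SD = V_S − V_D = 6.48 − 5.46 = 1.02 V.
V_ov = V_SG − |V_tp| = 2.08 − 0.481 = 1.6 V.
Since V_SD = 1.02 V < V_ov = 1.6 V, the device is in the triode region.
I_D = k_p [V_ov · V_SD − ½ V_SD²] = 4.4 × [1.6 × 1.02 − 0.5 × 1.02²] = 4.89 mA.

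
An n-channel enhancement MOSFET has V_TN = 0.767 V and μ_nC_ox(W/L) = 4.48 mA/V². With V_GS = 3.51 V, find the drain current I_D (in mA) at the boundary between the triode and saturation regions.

I_D = 16.9 mA

At the boundary V_DS = V_ov = V_GS − V_TN = 3.51 − 0.767 = 2.74 V.
I_D = ½ k_n V_ov² = 0.5 × 4.48 × 2.74² = 16.9 mA.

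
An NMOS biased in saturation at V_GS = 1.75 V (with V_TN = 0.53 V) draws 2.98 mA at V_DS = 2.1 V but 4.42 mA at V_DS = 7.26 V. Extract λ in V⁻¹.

λ = 0.117 V⁻¹

With V_GS fixed, I_D ∝ (1 + λ V_DS) in saturation, so I_D2/I_D1 = (1 + λ V_DS2)/(1 + λ V_DS1).
4.42/2.98 = 1.483 = (1 + 7.26 λ)/(1 + 2.1 λ).
Solving: λ (I_D1 V_DS2 − I_D2 V_DS1) = I_D2 − I_D1, so λ = (4.42 − 2.98) / (2.98 × 7.26 − 4.42 × 2.1) = 1.44 / 12.4 = 0.117 V⁻¹.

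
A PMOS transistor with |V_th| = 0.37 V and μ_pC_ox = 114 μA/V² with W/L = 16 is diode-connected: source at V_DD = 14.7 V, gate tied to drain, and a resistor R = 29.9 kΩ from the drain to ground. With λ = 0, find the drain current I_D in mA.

With gate tied to drain, V_SG = V_SD ≥ V_SG − |V_th|, so the device is in saturation.
k_p = μ_pC_ox · (W/L) = 1.824 mA/V².
KCL at the drain: ½ k_p (V_SG − |V_th|)² = (V_DD − V_SG)/R.
Let x = V_SG − 0.37. Then 27.3 x² + x − 14.33 = 0, giving x = 0.707 V (positive root), so V_SG = 1.08 V.
I_D = (V_DD − V_SG)/R = (14.7 − 1.08) / 29.9 = 0.456 mA.

I_D = 0.456 mA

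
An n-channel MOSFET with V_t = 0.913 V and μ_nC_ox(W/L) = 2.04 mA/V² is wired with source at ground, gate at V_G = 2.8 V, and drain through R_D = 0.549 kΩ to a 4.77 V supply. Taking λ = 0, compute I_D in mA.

I_D = 3.63 mA

V_GS = V_G = 2.8 V, so V_ov = 2.8 − 0.913 = 1.89 V.
Assume saturation: I_D = ½ k_n V_ov² = 0.5 × 2.04 × 1.89² = 3.63 mA, giving V_DS = V_DD − I_D R_D = 4.77 − 3.63 × 0.549 = 2.78 V.
V_DS = 2.78 V ≥ V_ov = 1.89 V, confirming saturation.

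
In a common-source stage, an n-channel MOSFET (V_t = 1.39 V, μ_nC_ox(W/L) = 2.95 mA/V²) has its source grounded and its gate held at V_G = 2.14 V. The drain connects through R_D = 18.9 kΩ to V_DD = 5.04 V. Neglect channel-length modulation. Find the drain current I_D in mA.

V_GS = V_G = 2.14 V, so V_ov = 2.14 − 1.39 = 0.75 V.
Assume saturation: I_D = ½ k_n V_ov² = 0.5 × 2.95 × 0.75² = 0.83 mA, giving V_DS = V_DD − I_D R_D = 5.04 − 0.83 × 18.9 = -10.6 V.
But -10.6 V < V_ov = 0.75 V, so the device is actually in triode.
In triode I_D = k_n[V_ov V_DS − ½ V_DS²] and I_D = (V_DD − V_DS)/R_D. Equating: 27.9 V_DS² − 42.82 V_DS + 5.04 = 0, giving V_DS = 0.128 V (the root below V_ov).
I_D = (5.04 − 0.128) / 18.9 = 0.26 mA.

I_D = 0.260 mA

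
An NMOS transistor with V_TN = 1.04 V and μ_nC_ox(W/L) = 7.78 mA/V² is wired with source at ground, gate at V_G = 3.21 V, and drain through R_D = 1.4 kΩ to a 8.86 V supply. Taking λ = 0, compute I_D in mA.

I_D = 6.05 mA

V_GS = V_G = 3.21 V, so V_ov = 3.21 − 1.04 = 2.17 V.
Assume saturation: I_D = ½ k_n V_ov² = 0.5 × 7.78 × 2.17² = 18.3 mA, giving V_DS = V_DD − I_D R_D = 8.86 − 18.3 × 1.4 = -16.8 V.
But -16.8 V < V_ov = 2.17 V, so the device is actually in triode.
In triode I_D = k_n[V_ov V_DS − ½ V_DS²] and I_D = (V_DD − V_DS)/R_D. Equating: 5.45 V_DS² − 24.64 V_DS + 8.86 = 0, giving V_DS = 0.394 V (the root below V_ov).
I_D = (8.86 − 0.394) / 1.4 = 6.05 mA.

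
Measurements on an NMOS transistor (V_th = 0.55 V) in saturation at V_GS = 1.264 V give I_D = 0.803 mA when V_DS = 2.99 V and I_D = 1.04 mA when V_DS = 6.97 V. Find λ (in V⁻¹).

With V_GS fixed, I_D ∝ (1 + λ V_DS) in saturation, so I_D2/I_D1 = (1 + λ V_DS2)/(1 + λ V_DS1).
1.04/0.803 = 1.295 = (1 + 6.97 λ)/(1 + 2.99 λ).
Solving: λ (I_D1 V_DS2 − I_D2 V_DS1) = I_D2 − I_D1, so λ = (1.04 − 0.803) / (0.803 × 6.97 − 1.04 × 2.99) = 0.237 / 2.49 = 0.0953 V⁻¹.

λ = 0.0953 V⁻¹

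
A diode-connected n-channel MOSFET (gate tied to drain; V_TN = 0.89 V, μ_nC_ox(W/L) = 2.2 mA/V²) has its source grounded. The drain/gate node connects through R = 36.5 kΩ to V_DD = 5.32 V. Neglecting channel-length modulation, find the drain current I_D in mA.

I_D = 0.113 mA

With gate tied to drain, V_GS = V_DS ≥ V_GS − V_TN, so the device is in saturation.
KCL at the drain: ½ k_n (V_GS − V_TN)² = (V_DD − V_GS)/R.
Let x = V_GS − 0.89. Then 40.2 x² + x − 4.43 = 0, giving x = 0.32 V (positive root), so V_GS = 1.21 V.
I_D = (V_DD − V_GS)/R = (5.32 − 1.21) / 36.5 = 0.113 mA.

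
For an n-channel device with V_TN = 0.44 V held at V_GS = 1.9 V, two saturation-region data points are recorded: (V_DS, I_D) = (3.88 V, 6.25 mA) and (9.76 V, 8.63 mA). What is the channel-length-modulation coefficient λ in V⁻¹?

λ = 0.0865 V⁻¹

With V_GS fixed, I_D ∝ (1 + λ V_DS) in saturation, so I_D2/I_D1 = (1 + λ V_DS2)/(1 + λ V_DS1).
8.63/6.25 = 1.381 = (1 + 9.76 λ)/(1 + 3.88 λ).
Solving: λ (I_D1 V_DS2 − I_D2 V_DS1) = I_D2 − I_D1, so λ = (8.63 − 6.25) / (6.25 × 9.76 − 8.63 × 3.88) = 2.38 / 27.5 = 0.0865 V⁻¹.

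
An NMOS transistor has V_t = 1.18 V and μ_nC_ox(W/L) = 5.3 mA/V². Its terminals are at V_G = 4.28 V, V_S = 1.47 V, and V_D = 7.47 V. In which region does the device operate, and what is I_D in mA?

V_GS = V_G − V_S = 4.28 − 1.47 = 2.81 V; V_DS = V_D − V_S = 7.47 − 1.47 = 6 V.
V_ov = V_GS − V_t = 2.81 − 1.18 = 1.63 V.
Since V_DS = 6 V ≥ V_ov = 1.63 V, the device is in saturation.
I_D = ½ k_n V_ov² = 0.5 × 5.3 × 1.63² = 7.04 mA.

Saturation; I_D = 7.04 mA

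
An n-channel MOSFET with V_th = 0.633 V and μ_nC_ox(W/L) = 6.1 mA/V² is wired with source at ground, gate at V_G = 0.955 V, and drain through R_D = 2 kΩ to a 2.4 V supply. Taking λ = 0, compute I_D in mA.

I_D = 0.316 mA

V_GS = V_G = 0.955 V, so V_ov = 0.955 − 0.633 = 0.322 V.
Assume saturation: I_D = ½ k_n V_ov² = 0.5 × 6.1 × 0.322² = 0.316 mA, giving V_DS = V_DD − I_D R_D = 2.4 − 0.316 × 2 = 1.77 V.
V_DS = 1.77 V ≥ V_ov = 0.322 V, confirming saturation.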